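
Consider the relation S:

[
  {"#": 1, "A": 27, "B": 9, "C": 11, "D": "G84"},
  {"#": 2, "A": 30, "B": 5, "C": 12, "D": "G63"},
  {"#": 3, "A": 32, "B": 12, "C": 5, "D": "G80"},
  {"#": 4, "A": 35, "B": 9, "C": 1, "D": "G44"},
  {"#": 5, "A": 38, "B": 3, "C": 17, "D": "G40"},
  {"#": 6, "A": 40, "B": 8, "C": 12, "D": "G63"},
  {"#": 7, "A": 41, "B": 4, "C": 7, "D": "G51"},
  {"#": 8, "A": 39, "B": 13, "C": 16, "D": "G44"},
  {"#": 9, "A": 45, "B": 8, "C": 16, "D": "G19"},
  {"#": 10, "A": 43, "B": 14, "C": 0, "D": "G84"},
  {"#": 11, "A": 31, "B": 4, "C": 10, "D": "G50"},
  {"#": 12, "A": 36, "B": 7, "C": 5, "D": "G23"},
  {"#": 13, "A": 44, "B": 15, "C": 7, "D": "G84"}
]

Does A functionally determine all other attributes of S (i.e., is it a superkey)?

Yes

All 13 rows have distinct A values, so A → (all attributes) holds and A is a superkey.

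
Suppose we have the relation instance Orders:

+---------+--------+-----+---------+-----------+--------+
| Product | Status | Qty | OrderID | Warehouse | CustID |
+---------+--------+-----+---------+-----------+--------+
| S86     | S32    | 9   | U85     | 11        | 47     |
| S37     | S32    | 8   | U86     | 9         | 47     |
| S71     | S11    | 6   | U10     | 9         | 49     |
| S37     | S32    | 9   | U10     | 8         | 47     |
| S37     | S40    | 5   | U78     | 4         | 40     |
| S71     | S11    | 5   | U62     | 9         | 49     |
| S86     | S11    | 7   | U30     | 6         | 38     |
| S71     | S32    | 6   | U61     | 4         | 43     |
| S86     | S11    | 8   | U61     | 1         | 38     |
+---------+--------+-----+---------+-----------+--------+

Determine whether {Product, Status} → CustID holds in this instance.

Yes

(Product=S86, Status=S32): 1 row → CustID = 47 ✓
(Product=S37, Status=S32): 2 rows → CustID = 47, 47 ✓
(Product=S71, Status=S11): 2 rows → CustID = 49, 49 ✓
(Product=S37, Status=S40): 1 row → CustID = 40 ✓
(Product=S86, Status=S11): 2 rows → CustID = 38, 38 ✓
(Product=S71, Status=S32): 1 row → CustID = 43 ✓
Every {Product, Status} value is associated with a single CustID value, so {Product, Status} → CustID holds.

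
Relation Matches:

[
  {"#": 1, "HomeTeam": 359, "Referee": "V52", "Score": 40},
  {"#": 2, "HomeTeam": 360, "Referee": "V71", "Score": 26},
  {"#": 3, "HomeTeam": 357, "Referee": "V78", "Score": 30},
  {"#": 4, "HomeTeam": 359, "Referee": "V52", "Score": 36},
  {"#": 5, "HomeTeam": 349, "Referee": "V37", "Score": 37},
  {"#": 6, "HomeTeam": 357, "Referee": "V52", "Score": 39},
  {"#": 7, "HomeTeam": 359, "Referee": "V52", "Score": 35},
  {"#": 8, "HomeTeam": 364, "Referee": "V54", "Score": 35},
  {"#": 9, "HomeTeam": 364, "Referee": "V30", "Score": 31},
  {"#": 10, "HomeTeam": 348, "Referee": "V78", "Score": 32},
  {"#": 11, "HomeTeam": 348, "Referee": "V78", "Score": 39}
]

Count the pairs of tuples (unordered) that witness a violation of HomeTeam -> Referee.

HomeTeam=359: all 3 rows agree on Referee — 0 pairs.
HomeTeam=357: violating pairs (3,6) — 1 pair.
HomeTeam=364: violating pairs (8,9) — 1 pair.
HomeTeam=348: all 2 rows agree on Referee — 0 pairs.

2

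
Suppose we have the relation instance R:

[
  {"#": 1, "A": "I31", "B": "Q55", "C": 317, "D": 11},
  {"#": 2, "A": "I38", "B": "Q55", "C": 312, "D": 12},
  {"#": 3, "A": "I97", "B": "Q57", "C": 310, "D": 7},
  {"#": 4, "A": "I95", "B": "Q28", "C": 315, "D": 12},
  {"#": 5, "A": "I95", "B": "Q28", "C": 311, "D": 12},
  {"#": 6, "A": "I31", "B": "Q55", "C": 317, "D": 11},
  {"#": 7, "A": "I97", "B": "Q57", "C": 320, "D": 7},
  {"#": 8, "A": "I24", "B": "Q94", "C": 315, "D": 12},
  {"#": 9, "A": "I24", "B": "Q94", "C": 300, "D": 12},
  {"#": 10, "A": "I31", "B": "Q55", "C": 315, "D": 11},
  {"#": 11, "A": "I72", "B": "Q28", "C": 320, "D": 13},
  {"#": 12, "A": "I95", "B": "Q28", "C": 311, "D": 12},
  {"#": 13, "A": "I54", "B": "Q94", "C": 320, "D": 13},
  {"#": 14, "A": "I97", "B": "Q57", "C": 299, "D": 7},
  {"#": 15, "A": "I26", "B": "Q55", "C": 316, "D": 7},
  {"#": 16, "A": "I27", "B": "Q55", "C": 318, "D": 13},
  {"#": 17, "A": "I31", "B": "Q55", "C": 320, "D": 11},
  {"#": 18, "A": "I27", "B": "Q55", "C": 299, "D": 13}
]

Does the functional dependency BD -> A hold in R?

(B=Q55, D=11): rows 1, 6, 10, 17 → A = I31, I31, I31, I31 ✓
(B=Q55, D=12): row 2 → A = I38 ✓
(B=Q57, D=7): rows 3, 7, 14 → A = I97, I97, I97 ✓
(B=Q28, D=12): rows 4, 5, 12 → A = I95, I95, I95 ✓
(B=Q94, D=12): rows 8, 9 → A = I24, I24 ✓
(B=Q28, D=13): row 11 → A = I72 ✓
(B=Q94, D=13): row 13 → A = I54 ✓
(B=Q55, D=7): row 15 → A = I26 ✓
(B=Q55, D=13): rows 16, 18 → A = I27, I27 ✓
Every BD value is associated with a single A value, so BD -> A holds.

Yes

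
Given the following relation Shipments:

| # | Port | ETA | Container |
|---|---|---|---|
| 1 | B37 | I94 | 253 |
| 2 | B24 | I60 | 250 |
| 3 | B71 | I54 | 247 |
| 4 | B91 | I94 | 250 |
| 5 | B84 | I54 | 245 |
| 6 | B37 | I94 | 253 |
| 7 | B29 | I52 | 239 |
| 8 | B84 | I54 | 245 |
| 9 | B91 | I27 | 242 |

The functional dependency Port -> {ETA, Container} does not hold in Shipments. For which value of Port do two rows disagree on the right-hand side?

B91

Port=B37: rows 1, 6 → {ETA,Container} = (I94, 253), (I94, 253) ✓
Port=B24: row 2 → {ETA,Container} = (I60, 250) ✓
Port=B71: row 3 → {ETA,Container} = (I54, 247) ✓
Port=B91: rows 4, 9 → {ETA,Container} takes values {(I94, 250), (I27, 242)} — violation
Port=B84: rows 5, 8 → {ETA,Container} = (I54, 245), (I54, 245) ✓
Port=B29: row 7 → {ETA,Container} = (I52, 239) ✓
The only Port value with inconsistent RHS is Port=B91.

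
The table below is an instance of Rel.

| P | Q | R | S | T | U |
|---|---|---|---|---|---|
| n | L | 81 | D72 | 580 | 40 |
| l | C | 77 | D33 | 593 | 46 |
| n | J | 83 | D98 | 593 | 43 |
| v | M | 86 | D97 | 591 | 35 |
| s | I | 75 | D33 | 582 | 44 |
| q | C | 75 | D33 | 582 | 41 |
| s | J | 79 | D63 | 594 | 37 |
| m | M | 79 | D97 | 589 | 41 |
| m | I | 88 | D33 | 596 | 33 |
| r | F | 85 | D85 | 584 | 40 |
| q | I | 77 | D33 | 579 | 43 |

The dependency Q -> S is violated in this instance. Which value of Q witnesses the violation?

Q=L: 1 row → S = D72 ✓
Q=C: 2 rows → S = D33, D33 ✓
Q=J: 2 rows → S takes values {D98, D63} — violation
Q=M: 2 rows → S = D97, D97 ✓
Q=I: 3 rows → S = D33, D33, D33 ✓
Q=F: 1 row → S = D85 ✓
The only Q value with inconsistent S is Q=J.

J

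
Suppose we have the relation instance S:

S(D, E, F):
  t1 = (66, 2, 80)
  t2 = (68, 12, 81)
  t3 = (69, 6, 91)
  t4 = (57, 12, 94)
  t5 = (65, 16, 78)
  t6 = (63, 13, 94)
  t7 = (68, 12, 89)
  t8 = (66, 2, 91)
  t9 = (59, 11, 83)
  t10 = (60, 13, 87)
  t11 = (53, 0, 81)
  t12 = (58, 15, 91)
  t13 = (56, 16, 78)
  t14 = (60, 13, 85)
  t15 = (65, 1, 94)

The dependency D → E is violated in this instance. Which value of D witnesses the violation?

D=66: rows 1, 8 → E = 2, 2 ✓
D=68: rows 2, 7 → E = 12, 12 ✓
D=69: row 3 → E = 6 ✓
D=57: row 4 → E = 12 ✓
D=65: rows 5, 15 → E takes values {16, 1} — violation
D=63: row 6 → E = 13 ✓
D=59: row 9 → E = 11 ✓
D=60: rows 10, 14 → E = 13, 13 ✓
D=53: row 11 → E = 0 ✓
D=58: row 12 → E = 15 ✓
D=56: row 13 → E = 16 ✓
The only D value with inconsistent E is D=65.

65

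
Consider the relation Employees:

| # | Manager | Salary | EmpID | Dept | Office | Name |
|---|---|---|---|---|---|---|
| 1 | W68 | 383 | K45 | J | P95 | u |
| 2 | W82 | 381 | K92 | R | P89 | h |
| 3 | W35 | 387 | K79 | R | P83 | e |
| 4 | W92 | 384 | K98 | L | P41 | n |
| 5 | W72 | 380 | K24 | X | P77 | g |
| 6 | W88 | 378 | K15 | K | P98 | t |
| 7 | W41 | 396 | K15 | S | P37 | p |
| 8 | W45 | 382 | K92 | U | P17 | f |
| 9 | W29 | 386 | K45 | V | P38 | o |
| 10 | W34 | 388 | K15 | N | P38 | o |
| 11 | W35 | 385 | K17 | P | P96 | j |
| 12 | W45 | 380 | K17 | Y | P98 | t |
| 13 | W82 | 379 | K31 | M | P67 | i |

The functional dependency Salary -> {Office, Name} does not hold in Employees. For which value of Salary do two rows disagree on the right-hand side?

380

Salary=383: row 1 → {Office,Name} = (P95, u) ✓
Salary=381: row 2 → {Office,Name} = (P89, h) ✓
Salary=387: row 3 → {Office,Name} = (P83, e) ✓
Salary=384: row 4 → {Office,Name} = (P41, n) ✓
Salary=380: rows 5, 12 → {Office,Name} takes values {(P77, g), (P98, t)} — violation
Salary=378: row 6 → {Office,Name} = (P98, t) ✓
Salary=396: row 7 → {Office,Name} = (P37, p) ✓
Salary=382: row 8 → {Office,Name} = (P17, f) ✓
Salary=386: row 9 → {Office,Name} = (P38, o) ✓
Salary=388: row 10 → {Office,Name} = (P38, o) ✓
Salary=385: row 11 → {Office,Name} = (P96, j) ✓
Salary=379: row 13 → {Office,Name} = (P67, i) ✓
The only Salary value with inconsistent RHS is Salary=380.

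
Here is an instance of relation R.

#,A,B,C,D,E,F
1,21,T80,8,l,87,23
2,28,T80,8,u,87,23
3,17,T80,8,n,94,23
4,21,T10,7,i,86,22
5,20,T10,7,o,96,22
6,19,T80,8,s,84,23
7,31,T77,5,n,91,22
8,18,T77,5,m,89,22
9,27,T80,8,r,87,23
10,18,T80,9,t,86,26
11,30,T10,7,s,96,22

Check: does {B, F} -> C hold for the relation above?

Yes

(B=T80, F=23): rows 1, 2, 3, 6, 9 → C = 8, 8, 8, 8, 8 ✓
(B=T10, F=22): rows 4, 5, 11 → C = 7, 7, 7 ✓
(B=T77, F=22): rows 7, 8 → C = 5, 5 ✓
(B=T80, F=26): row 10 → C = 9 ✓
Every {B, F} value is associated with a single C value, so {B, F} -> C holds.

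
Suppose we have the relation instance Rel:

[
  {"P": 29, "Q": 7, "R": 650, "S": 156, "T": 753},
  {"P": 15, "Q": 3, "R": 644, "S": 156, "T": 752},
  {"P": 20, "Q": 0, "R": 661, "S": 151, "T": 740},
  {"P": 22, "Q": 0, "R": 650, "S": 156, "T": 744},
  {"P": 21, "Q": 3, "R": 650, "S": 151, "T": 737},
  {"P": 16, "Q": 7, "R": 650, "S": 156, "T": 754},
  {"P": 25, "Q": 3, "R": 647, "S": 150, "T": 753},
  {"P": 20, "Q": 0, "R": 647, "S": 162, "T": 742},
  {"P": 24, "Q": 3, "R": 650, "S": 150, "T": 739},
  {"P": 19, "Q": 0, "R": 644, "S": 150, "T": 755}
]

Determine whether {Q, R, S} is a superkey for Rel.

No

Two distinct rows share (Q=7, R=650, S=156), so {Q, R, S} does not determine every attribute — not a superkey.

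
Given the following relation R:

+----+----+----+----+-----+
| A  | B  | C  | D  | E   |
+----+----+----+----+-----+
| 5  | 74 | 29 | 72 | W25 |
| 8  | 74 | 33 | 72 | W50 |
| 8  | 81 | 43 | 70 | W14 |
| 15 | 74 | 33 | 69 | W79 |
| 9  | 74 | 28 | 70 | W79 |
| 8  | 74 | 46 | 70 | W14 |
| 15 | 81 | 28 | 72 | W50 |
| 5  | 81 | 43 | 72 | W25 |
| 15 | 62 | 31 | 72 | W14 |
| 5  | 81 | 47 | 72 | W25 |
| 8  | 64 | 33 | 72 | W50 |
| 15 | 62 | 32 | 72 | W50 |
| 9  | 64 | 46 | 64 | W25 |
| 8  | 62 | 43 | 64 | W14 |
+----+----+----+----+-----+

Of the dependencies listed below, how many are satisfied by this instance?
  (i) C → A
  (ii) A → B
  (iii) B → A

0

(i) C → A: C=33: 3 rows → A takes values {8, 15} — violation; C=43: 3 rows → A takes values {8, 5} — violation; C=28: 2 rows → A takes values {9, 15} — violation; C=46: 2 rows → A takes values {8, 9} — violation — fails.
(ii) A → B: A=5: 3 rows → B takes values {74, 81} — violation; A=8: 5 rows → B takes values {74, 81, 64, 62} — violation; A=15: 4 rows → B takes values {74, 81, 62} — violation; A=9: 2 rows → B takes values {74, 64} — violation — fails.
(iii) B → A: B=74: 5 rows → A takes values {5, 8, 15, 9} — violation; B=81: 4 rows → A takes values {8, 15, 5} — violation; B=62: 3 rows → A takes values {15, 8} — violation; B=64: 2 rows → A takes values {8, 9} — violation — fails.
None of the 3 dependencies hold.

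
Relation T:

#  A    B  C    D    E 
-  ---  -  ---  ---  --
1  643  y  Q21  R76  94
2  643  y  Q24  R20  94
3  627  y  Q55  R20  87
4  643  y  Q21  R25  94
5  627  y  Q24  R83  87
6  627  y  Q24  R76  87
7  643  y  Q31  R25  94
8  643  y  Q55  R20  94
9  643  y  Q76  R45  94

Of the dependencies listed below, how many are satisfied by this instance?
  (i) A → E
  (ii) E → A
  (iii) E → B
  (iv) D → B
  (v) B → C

4

(i) A → E: every LHS value maps to a single RHS value — holds.
(ii) E → A: every LHS value maps to a single RHS value — holds.
(iii) E → B: every LHS value maps to a single RHS value — holds.
(iv) D → B: every LHS value maps to a single RHS value — holds.
(v) B → C: B=y: rows 1, 2, 3, 4, 5, 6, 7, 8, 9 → C takes values {Q21, Q24, Q55, Q31, Q76} — violation — fails.
4 of the 5 dependencies hold.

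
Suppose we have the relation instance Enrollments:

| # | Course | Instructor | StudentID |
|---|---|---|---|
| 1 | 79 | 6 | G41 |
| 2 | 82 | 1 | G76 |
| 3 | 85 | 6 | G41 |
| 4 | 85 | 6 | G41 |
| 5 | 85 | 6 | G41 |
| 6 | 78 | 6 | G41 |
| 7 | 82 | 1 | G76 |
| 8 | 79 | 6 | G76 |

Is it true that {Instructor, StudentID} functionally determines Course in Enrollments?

(Instructor=6, StudentID=G41): rows 1, 3, 4, 5, 6 → Course takes values {79, 85, 78} — violation
(Instructor=1, StudentID=G76): rows 2, 7 → Course = 82, 82 ✓
(Instructor=6, StudentID=G76): row 8 → Course = 79 ✓
Two rows agree on {Instructor, StudentID} but differ on Course, so {Instructor, StudentID} -> Course does not hold.

No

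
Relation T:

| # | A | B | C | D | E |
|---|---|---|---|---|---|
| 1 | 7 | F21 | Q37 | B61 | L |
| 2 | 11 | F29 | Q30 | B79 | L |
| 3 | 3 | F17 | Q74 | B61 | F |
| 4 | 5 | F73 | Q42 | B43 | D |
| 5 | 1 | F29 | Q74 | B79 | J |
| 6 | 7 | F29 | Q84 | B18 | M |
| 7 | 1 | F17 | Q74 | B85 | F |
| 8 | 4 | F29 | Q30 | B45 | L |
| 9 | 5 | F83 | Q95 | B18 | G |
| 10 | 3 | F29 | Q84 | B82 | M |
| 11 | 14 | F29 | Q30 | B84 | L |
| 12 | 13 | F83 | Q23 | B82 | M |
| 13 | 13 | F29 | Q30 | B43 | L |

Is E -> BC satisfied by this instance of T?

No

E=L: rows 1, 2, 8, 11, 13 → {B,C} takes values {(F21, Q37), (F29, Q30)} — violation
E=F: rows 3, 7 → {B,C} = (F17, Q74), (F17, Q74) ✓
E=D: row 4 → {B,C} = (F73, Q42) ✓
E=J: row 5 → {B,C} = (F29, Q74) ✓
E=M: rows 6, 10, 12 → {B,C} takes values {(F29, Q84), (F83, Q23)} — violation
E=G: row 9 → {B,C} = (F83, Q95) ✓
Two rows agree on E but differ on BC, so E -> BC does not hold.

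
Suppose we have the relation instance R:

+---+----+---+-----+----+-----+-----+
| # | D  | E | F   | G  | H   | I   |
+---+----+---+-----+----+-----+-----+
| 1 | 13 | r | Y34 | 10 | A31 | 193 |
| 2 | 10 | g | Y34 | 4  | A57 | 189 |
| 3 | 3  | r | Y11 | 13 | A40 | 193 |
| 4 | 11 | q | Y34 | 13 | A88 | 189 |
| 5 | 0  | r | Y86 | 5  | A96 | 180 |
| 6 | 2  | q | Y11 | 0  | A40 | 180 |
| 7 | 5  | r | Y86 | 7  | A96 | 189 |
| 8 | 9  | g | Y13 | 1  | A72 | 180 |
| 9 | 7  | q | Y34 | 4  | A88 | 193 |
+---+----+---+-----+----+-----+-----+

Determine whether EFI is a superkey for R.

Yes

All 9 rows have distinct EFI values, so EFI → (all attributes) holds and EFI is a superkey.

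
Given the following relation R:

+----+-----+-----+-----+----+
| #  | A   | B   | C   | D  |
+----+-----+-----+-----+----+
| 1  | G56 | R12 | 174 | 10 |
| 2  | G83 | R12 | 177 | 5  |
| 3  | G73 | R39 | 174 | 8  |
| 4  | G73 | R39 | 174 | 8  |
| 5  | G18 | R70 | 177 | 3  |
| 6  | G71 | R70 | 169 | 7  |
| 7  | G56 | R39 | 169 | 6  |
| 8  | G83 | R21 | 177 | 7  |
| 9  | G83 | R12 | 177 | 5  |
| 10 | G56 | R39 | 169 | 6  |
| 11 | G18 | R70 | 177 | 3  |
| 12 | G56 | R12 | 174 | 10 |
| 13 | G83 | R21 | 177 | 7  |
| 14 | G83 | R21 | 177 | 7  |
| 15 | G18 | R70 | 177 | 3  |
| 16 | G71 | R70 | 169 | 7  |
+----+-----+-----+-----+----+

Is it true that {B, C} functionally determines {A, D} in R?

(B=R12, C=174): rows 1, 12 → {A,D} = (G56, 10), (G56, 10) ✓
(B=R12, C=177): rows 2, 9 → {A,D} = (G83, 5), (G83, 5) ✓
(B=R39, C=174): rows 3, 4 → {A,D} = (G73, 8), (G73, 8) ✓
(B=R70, C=177): rows 5, 11, 15 → {A,D} = (G18, 3), (G18, 3), (G18, 3) ✓
(B=R70, C=169): rows 6, 16 → {A,D} = (G71, 7), (G71, 7) ✓
(B=R39, C=169): rows 7, 10 → {A,D} = (G56, 6), (G56, 6) ✓
(B=R21, C=177): rows 8, 13, 14 → {A,D} = (G83, 7), (G83, 7), (G83, 7) ✓
Every {B, C} value is associated with a single {A, D} value, so {B, C} → {A, D} holds.

Yes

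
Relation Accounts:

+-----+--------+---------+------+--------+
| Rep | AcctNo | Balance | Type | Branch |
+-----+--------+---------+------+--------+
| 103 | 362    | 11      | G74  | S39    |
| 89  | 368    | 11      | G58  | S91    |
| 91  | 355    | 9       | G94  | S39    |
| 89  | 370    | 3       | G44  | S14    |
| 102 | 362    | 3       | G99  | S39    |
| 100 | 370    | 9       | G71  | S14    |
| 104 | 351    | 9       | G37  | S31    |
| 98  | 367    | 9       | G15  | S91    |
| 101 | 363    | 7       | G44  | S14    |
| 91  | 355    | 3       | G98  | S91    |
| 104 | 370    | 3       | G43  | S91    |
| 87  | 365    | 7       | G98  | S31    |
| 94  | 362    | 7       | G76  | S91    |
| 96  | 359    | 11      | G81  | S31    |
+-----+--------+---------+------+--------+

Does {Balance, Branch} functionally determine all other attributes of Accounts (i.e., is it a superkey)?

No

Two distinct rows share (Balance=3, Branch=S91), so {Balance, Branch} does not determine every attribute — not a superkey.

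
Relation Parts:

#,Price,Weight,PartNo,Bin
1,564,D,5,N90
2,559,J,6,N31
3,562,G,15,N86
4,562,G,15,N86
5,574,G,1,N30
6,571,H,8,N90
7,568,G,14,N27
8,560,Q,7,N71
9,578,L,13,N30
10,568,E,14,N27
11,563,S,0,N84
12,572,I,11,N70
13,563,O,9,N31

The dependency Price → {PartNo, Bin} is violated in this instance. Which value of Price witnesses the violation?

Price=564: row 1 → {PartNo,Bin} = (5, N90) ✓
Price=559: row 2 → {PartNo,Bin} = (6, N31) ✓
Price=562: rows 3, 4 → {PartNo,Bin} = (15, N86), (15, N86) ✓
Price=574: row 5 → {PartNo,Bin} = (1, N30) ✓
Price=571: row 6 → {PartNo,Bin} = (8, N90) ✓
Price=568: rows 7, 10 → {PartNo,Bin} = (14, N27), (14, N27) ✓
Price=560: row 8 → {PartNo,Bin} = (7, N71) ✓
Price=578: row 9 → {PartNo,Bin} = (13, N30) ✓
Price=563: rows 11, 13 → {PartNo,Bin} takes values {(0, N84), (9, N31)} — violation
Price=572: row 12 → {PartNo,Bin} = (11, N70) ✓
The only Price value with inconsistent RHS is Price=563.

563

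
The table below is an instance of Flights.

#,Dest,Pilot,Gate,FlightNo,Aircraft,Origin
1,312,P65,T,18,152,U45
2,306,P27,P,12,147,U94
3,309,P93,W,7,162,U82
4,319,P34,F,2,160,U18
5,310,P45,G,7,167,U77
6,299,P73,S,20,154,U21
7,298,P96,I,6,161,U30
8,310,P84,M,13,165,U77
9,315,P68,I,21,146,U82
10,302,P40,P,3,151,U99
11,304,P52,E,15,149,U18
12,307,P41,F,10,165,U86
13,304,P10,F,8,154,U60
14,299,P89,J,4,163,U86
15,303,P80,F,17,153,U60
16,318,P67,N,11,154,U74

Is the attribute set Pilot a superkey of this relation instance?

Yes

All 16 rows have distinct Pilot values, so Pilot → (all attributes) holds and Pilot is a superkey.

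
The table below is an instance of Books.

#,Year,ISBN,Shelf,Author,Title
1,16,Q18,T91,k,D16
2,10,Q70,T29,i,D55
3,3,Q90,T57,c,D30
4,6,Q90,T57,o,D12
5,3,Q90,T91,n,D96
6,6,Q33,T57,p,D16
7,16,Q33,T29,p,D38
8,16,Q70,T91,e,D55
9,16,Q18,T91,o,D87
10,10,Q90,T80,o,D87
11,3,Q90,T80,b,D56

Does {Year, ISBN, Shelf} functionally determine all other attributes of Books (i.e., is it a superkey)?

No

Rows 1 and 9 have the same {Year, ISBN, Shelf} value (Year=16, ISBN=Q18, Shelf=T91) but are distinct tuples, so {Year, ISBN, Shelf} does not determine every attribute — not a superkey.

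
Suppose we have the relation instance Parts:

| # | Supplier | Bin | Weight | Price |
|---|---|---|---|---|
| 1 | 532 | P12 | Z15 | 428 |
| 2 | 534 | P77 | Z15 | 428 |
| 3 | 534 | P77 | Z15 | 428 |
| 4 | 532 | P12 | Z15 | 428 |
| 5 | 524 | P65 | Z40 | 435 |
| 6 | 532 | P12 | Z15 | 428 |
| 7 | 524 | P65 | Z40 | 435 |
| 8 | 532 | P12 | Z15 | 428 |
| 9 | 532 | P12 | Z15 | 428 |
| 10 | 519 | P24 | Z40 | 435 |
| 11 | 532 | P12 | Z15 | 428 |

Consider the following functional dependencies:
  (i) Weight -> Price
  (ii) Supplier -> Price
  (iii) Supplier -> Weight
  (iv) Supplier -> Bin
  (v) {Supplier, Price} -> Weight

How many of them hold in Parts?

5

(i) Weight -> Price: every LHS value maps to a single RHS value — holds.
(ii) Supplier -> Price: every LHS value maps to a single RHS value — holds.
(iii) Supplier -> Weight: every LHS value maps to a single RHS value — holds.
(iv) Supplier -> Bin: every LHS value maps to a single RHS value — holds.
(v) {Supplier, Price} -> Weight: every LHS value maps to a single RHS value — holds.
5 of the 5 dependencies hold.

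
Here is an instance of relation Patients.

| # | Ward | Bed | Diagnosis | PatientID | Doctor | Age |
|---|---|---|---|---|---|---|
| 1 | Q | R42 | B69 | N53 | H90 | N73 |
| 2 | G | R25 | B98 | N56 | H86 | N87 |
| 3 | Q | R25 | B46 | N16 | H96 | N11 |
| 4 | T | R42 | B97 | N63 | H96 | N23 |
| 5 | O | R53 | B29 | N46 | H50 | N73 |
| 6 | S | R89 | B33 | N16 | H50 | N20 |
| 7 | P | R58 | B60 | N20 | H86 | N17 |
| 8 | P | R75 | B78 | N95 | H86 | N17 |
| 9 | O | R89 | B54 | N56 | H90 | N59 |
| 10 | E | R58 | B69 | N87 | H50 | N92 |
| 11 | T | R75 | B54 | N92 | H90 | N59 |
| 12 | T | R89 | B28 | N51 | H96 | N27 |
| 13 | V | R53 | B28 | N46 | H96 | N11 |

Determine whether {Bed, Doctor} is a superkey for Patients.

All 13 rows have distinct {Bed, Doctor} values, so {Bed, Doctor} → (all attributes) holds and {Bed, Doctor} is a superkey.

Yes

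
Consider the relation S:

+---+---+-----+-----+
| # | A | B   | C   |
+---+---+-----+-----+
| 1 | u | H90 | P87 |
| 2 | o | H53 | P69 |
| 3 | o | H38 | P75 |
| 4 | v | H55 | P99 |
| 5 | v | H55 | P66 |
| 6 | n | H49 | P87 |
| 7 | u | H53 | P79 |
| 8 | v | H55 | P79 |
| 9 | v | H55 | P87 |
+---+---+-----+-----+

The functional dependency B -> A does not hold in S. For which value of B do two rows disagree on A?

H53

B=H90: row 1 → A = u ✓
B=H53: rows 2, 7 → A takes values {o, u} — violation
B=H38: row 3 → A = o ✓
B=H55: rows 4, 5, 8, 9 → A = v, v, v, v ✓
B=H49: row 6 → A = n ✓
The only B value with inconsistent A is B=H53.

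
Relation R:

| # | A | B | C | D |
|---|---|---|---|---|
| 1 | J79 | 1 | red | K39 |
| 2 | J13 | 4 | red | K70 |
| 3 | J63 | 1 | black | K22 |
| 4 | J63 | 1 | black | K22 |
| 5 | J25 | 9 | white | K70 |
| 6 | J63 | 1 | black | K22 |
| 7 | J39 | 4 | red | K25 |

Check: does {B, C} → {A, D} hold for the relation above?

No

(B=1, C=red): row 1 → {A,D} = (J79, K39) ✓
(B=4, C=red): rows 2, 7 → {A,D} takes values {(J13, K70), (J39, K25)} — violation
(B=1, C=black): rows 3, 4, 6 → {A,D} = (J63, K22), (J63, K22), (J63, K22) ✓
(B=9, C=white): row 5 → {A,D} = (J25, K70) ✓
Two rows agree on {B, C} but differ on {A, D}, so {B, C} → {A, D} does not hold.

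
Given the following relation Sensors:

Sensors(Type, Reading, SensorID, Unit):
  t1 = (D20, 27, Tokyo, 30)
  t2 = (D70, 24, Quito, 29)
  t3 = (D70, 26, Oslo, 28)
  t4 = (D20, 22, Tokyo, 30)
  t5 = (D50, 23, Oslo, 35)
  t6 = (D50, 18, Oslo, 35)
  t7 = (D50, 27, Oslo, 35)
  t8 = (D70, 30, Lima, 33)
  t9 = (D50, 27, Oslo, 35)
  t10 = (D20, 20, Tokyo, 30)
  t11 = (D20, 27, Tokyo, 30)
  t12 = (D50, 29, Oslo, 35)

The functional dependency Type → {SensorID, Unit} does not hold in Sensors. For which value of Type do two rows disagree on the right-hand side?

D70

Type=D20: rows 1, 4, 10, 11 → {SensorID,Unit} = (Tokyo, 30), (Tokyo, 30), (Tokyo, 30), (Tokyo, 30) ✓
Type=D70: rows 2, 3, 8 → {SensorID,Unit} takes values {(Quito, 29), (Oslo, 28), (Lima, 33)} — violation
Type=D50: rows 5, 6, 7, 9, 12 → {SensorID,Unit} = (Oslo, 35), (Oslo, 35), (Oslo, 35), (Oslo, 35), (Oslo, 35) ✓
The only Type value with inconsistent RHS is Type=D70.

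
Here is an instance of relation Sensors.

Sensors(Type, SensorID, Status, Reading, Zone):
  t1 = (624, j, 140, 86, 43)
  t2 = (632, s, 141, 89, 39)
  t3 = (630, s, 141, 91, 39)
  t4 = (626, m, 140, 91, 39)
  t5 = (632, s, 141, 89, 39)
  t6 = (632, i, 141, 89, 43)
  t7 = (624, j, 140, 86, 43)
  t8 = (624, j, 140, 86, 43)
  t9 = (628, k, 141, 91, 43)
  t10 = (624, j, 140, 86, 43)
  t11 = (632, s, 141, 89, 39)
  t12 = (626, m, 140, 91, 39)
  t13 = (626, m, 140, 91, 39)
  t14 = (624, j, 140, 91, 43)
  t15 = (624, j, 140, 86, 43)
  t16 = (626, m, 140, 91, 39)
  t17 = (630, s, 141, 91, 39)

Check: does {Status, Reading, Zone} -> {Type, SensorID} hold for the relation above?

Yes

(Status=140, Reading=86, Zone=43): rows 1, 7, 8, 10, 15 → {Type,SensorID} = (624, j), (624, j), (624, j), (624, j), (624, j) ✓
(Status=141, Reading=89, Zone=39): rows 2, 5, 11 → {Type,SensorID} = (632, s), (632, s), (632, s) ✓
(Status=141, Reading=91, Zone=39): rows 3, 17 → {Type,SensorID} = (630, s), (630, s) ✓
(Status=140, Reading=91, Zone=39): rows 4, 12, 13, 16 → {Type,SensorID} = (626, m), (626, m), (626, m), (626, m) ✓
(Status=141, Reading=89, Zone=43): row 6 → {Type,SensorID} = (632, i) ✓
(Status=141, Reading=91, Zone=43): row 9 → {Type,SensorID} = (628, k) ✓
(Status=140, Reading=91, Zone=43): row 14 → {Type,SensorID} = (624, j) ✓
Every {Status, Reading, Zone} value is associated with a single {Type, SensorID} value, so {Status, Reading, Zone} -> {Type, SensorID} holds.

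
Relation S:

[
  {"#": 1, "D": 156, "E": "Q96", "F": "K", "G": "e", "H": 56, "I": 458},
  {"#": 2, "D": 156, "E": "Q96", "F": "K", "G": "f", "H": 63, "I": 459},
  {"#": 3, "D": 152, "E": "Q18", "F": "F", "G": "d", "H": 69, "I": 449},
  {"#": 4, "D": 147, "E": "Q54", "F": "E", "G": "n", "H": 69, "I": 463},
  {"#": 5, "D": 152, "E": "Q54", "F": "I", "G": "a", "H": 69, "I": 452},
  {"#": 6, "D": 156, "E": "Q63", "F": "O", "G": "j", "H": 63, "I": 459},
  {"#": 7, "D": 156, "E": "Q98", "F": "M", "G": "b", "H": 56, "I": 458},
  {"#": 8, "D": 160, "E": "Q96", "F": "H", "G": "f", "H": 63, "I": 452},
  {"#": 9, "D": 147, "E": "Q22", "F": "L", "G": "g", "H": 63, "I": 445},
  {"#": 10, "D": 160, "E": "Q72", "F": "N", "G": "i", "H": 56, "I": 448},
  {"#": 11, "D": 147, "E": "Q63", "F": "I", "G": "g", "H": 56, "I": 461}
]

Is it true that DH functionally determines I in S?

(D=156, H=56): rows 1, 7 → I = 458, 458 ✓
(D=156, H=63): rows 2, 6 → I = 459, 459 ✓
(D=152, H=69): rows 3, 5 → I takes values {449, 452} — violation
(D=147, H=69): row 4 → I = 463 ✓
(D=160, H=63): row 8 → I = 452 ✓
(D=147, H=63): row 9 → I = 445 ✓
(D=160, H=56): row 10 → I = 448 ✓
(D=147, H=56): row 11 → I = 461 ✓
Two rows agree on DH but differ on I, so DH → I does not hold.

No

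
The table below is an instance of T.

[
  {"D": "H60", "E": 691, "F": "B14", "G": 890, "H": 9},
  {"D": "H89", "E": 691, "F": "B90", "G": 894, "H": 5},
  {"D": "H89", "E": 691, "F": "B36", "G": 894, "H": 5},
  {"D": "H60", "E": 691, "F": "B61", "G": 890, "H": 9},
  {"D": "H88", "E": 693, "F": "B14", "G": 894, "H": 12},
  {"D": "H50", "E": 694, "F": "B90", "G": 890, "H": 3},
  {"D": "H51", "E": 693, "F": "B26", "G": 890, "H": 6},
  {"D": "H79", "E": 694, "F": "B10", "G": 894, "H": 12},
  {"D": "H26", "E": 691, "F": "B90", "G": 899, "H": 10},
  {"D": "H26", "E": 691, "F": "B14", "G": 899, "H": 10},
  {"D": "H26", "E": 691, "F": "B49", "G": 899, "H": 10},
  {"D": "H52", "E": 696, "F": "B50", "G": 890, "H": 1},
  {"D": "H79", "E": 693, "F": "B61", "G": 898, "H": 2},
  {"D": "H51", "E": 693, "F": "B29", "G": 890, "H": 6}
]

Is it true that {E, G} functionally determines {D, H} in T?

Yes

(E=691, G=890): 2 rows → {D,H} = (H60, 9), (H60, 9) ✓
(E=691, G=894): 2 rows → {D,H} = (H89, 5), (H89, 5) ✓
(E=693, G=894): 1 row → {D,H} = (H88, 12) ✓
(E=694, G=890): 1 row → {D,H} = (H50, 3) ✓
(E=693, G=890): 2 rows → {D,H} = (H51, 6), (H51, 6) ✓
(E=694, G=894): 1 row → {D,H} = (H79, 12) ✓
(E=691, G=899): 3 rows → {D,H} = (H26, 10), (H26, 10), (H26, 10) ✓
(E=696, G=890): 1 row → {D,H} = (H52, 1) ✓
(E=693, G=898): 1 row → {D,H} = (H79, 2) ✓
Every {E, G} value is associated with a single {D, H} value, so {E, G} -> {D, H} holds.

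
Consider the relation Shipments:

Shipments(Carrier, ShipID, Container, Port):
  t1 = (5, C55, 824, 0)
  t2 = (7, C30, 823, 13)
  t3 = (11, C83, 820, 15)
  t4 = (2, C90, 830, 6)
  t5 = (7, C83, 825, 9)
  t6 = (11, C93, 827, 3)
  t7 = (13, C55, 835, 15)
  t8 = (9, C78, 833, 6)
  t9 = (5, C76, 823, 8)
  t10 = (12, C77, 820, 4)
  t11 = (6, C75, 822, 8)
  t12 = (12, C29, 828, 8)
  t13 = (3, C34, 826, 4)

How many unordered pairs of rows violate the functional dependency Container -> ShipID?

2

Container=823: violating pairs (2,9) — 1 pair.
Container=820: violating pairs (3,10) — 1 pair.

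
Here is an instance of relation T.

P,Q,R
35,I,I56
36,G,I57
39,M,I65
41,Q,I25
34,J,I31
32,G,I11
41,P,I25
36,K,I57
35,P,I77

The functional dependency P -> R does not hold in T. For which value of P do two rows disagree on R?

P=35: 2 rows → R takes values {I56, I77} — violation
P=36: 2 rows → R = I57, I57 ✓
P=39: 1 row → R = I65 ✓
P=41: 2 rows → R = I25, I25 ✓
P=34: 1 row → R = I31 ✓
P=32: 1 row → R = I11 ✓
The only P value with inconsistent R is P=35.

35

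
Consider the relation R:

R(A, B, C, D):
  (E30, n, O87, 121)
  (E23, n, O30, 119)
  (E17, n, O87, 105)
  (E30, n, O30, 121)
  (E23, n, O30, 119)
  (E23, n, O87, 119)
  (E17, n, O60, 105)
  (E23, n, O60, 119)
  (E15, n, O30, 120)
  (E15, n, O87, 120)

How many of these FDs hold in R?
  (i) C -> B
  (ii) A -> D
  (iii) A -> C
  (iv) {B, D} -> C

2

(i) C -> B: every LHS value maps to a single RHS value — holds.
(ii) A -> D: every LHS value maps to a single RHS value — holds.
(iii) A -> C: A=E30: 2 rows → C takes values {O87, O30} — violation; A=E23: 4 rows → C takes values {O30, O87, O60} — violation; A=E17: 2 rows → C takes values {O87, O60} — violation; A=E15: 2 rows → C takes values {O30, O87} — violation — fails.
(iv) {B, D} -> C: (B=n, D=121): 2 rows → C takes values {O87, O30} — violation; (B=n, D=119): 4 rows → C takes values {O30, O87, O60} — violation; (B=n, D=105): 2 rows → C takes values {O87, O60} — violation; (B=n, D=120): 2 rows → C takes values {O30, O87} — violation — fails.
2 of the 4 dependencies hold.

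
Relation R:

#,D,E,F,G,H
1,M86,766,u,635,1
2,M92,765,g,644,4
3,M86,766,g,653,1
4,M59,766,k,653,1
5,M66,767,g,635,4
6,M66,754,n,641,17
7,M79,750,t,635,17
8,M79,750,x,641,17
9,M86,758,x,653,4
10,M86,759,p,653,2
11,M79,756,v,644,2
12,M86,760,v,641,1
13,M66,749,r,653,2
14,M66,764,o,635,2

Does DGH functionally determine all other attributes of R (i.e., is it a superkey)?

All 14 rows have distinct DGH values, so DGH → (all attributes) holds and DGH is a superkey.

Yes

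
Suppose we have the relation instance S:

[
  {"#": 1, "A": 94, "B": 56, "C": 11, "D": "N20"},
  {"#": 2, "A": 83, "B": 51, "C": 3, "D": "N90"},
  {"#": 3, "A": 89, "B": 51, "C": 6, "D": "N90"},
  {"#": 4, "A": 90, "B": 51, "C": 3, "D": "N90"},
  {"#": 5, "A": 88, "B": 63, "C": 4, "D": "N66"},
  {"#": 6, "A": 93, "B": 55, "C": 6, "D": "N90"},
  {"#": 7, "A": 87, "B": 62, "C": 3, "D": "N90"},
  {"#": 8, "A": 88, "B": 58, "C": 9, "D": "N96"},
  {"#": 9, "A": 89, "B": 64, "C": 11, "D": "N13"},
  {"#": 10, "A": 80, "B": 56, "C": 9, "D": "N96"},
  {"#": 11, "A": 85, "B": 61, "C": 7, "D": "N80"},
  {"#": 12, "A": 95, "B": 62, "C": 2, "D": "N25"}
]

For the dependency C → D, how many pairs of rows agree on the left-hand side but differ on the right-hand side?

1

C=11: violating pairs (1,9) — 1 pair.
C=3: all 3 rows agree on D — 0 pairs.
C=6: all 2 rows agree on D — 0 pairs.
C=9: all 2 rows agree on D — 0 pairs.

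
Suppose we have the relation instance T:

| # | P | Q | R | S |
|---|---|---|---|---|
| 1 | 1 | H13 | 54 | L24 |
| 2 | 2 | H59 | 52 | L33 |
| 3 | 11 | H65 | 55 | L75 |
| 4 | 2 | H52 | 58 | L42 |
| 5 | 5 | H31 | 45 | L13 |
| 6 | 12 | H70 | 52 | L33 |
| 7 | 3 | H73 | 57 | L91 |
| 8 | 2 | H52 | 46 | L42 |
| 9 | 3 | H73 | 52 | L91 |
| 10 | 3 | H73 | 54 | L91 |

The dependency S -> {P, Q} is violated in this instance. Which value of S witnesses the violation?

L33

S=L24: row 1 → {P,Q} = (1, H13) ✓
S=L33: rows 2, 6 → {P,Q} takes values {(2, H59), (12, H70)} — violation
S=L75: row 3 → {P,Q} = (11, H65) ✓
S=L42: rows 4, 8 → {P,Q} = (2, H52), (2, H52) ✓
S=L13: row 5 → {P,Q} = (5, H31) ✓
S=L91: rows 7, 9, 10 → {P,Q} = (3, H73), (3, H73), (3, H73) ✓
The only S value with inconsistent RHS is S=L33.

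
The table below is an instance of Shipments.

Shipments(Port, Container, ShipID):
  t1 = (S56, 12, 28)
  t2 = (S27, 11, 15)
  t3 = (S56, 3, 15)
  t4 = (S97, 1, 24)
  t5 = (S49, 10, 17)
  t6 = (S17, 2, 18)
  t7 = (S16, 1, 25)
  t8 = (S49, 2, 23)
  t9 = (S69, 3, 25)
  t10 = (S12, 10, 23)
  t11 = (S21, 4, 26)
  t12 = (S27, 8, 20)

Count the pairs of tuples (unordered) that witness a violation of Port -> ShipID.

Port=S56: violating pairs (1,3) — 1 pair.
Port=S27: violating pairs (2,12) — 1 pair.
Port=S49: violating pairs (5,8) — 1 pair.

3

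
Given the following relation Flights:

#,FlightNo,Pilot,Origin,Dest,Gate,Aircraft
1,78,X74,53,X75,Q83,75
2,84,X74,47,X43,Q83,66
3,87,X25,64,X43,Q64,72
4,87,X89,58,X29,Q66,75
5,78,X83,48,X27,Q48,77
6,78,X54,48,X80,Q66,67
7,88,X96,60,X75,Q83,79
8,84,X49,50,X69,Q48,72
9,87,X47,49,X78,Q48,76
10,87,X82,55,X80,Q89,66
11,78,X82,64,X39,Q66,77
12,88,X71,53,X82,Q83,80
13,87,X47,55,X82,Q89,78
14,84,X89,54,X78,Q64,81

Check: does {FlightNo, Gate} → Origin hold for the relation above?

(FlightNo=78, Gate=Q83): row 1 → Origin = 53 ✓
(FlightNo=84, Gate=Q83): row 2 → Origin = 47 ✓
(FlightNo=87, Gate=Q64): row 3 → Origin = 64 ✓
(FlightNo=87, Gate=Q66): row 4 → Origin = 58 ✓
(FlightNo=78, Gate=Q48): row 5 → Origin = 48 ✓
(FlightNo=78, Gate=Q66): rows 6, 11 → Origin takes values {48, 64} — violation
(FlightNo=88, Gate=Q83): rows 7, 12 → Origin takes values {60, 53} — violation
(FlightNo=84, Gate=Q48): row 8 → Origin = 50 ✓
(FlightNo=87, Gate=Q48): row 9 → Origin = 49 ✓
(FlightNo=87, Gate=Q89): rows 10, 13 → Origin = 55, 55 ✓
(FlightNo=84, Gate=Q64): row 14 → Origin = 54 ✓
Two rows agree on {FlightNo, Gate} but differ on Origin, so {FlightNo, Gate} → Origin does not hold.

No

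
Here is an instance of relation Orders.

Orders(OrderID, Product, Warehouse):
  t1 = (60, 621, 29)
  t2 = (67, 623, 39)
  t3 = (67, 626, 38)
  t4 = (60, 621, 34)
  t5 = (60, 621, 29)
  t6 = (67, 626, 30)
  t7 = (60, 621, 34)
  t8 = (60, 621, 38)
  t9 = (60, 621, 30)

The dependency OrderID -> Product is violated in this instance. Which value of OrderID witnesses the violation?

OrderID=60: rows 1, 4, 5, 7, 8, 9 → Product = 621, 621, 621, 621, 621, 621 ✓
OrderID=67: rows 2, 3, 6 → Product takes values {623, 626} — violation
The only OrderID value with inconsistent Product is OrderID=67.

67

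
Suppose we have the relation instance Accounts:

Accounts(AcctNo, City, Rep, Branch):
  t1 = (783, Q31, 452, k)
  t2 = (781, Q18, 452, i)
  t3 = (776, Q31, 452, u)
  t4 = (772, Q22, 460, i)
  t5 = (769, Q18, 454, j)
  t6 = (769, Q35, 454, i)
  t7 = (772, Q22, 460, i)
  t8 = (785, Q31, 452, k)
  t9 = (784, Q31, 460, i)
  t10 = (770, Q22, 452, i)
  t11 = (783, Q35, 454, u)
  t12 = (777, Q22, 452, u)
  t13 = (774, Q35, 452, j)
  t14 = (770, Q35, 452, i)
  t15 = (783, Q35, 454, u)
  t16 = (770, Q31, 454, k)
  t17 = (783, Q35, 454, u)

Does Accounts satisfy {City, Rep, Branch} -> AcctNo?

No

(City=Q31, Rep=452, Branch=k): rows 1, 8 → AcctNo takes values {783, 785} — violation
(City=Q18, Rep=452, Branch=i): row 2 → AcctNo = 781 ✓
(City=Q31, Rep=452, Branch=u): row 3 → AcctNo = 776 ✓
(City=Q22, Rep=460, Branch=i): rows 4, 7 → AcctNo = 772, 772 ✓
(City=Q18, Rep=454, Branch=j): row 5 → AcctNo = 769 ✓
(City=Q35, Rep=454, Branch=i): row 6 → AcctNo = 769 ✓
(City=Q31, Rep=460, Branch=i): row 9 → AcctNo = 784 ✓
(City=Q22, Rep=452, Branch=i): row 10 → AcctNo = 770 ✓
(City=Q35, Rep=454, Branch=u): rows 11, 15, 17 → AcctNo = 783, 783, 783 ✓
(City=Q22, Rep=452, Branch=u): row 12 → AcctNo = 777 ✓
(City=Q35, Rep=452, Branch=j): row 13 → AcctNo = 774 ✓
(City=Q35, Rep=452, Branch=i): row 14 → AcctNo = 770 ✓
(City=Q31, Rep=454, Branch=k): row 16 → AcctNo = 770 ✓
Two rows agree on {City, Rep, Branch} but differ on AcctNo, so {City, Rep, Branch} -> AcctNo does not hold.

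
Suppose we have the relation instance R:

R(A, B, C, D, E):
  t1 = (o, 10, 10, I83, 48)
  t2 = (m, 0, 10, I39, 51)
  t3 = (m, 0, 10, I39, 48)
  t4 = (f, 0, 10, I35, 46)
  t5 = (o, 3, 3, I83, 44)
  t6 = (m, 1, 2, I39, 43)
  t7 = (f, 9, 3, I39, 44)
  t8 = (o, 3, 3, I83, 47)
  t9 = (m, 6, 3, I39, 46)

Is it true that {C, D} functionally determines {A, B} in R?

No

(C=10, D=I83): row 1 → {A,B} = (o, 10) ✓
(C=10, D=I39): rows 2, 3 → {A,B} = (m, 0), (m, 0) ✓
(C=10, D=I35): row 4 → {A,B} = (f, 0) ✓
(C=3, D=I83): rows 5, 8 → {A,B} = (o, 3), (o, 3) ✓
(C=2, D=I39): row 6 → {A,B} = (m, 1) ✓
(C=3, D=I39): rows 7, 9 → {A,B} takes values {(f, 9), (m, 6)} — violation
Two rows agree on {C, D} but differ on {A, B}, so {C, D} -> {A, B} does not hold.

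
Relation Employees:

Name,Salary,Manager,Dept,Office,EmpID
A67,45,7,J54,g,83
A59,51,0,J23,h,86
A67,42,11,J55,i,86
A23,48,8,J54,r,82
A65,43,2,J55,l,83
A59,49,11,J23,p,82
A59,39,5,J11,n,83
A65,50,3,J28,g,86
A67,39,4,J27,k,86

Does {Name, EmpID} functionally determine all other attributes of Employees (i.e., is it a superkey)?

Two distinct rows share (Name=A67, EmpID=86), so {Name, EmpID} does not determine every attribute — not a superkey.

No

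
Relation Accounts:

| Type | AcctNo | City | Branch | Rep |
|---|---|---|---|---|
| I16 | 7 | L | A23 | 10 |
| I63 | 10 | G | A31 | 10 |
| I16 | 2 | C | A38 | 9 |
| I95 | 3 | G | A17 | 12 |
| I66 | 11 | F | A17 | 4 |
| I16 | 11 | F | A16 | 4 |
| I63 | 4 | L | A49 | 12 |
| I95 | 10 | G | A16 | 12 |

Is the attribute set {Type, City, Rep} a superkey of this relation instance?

No

Two distinct rows share (Type=I95, City=G, Rep=12), so {Type, City, Rep} does not determine every attribute — not a superkey.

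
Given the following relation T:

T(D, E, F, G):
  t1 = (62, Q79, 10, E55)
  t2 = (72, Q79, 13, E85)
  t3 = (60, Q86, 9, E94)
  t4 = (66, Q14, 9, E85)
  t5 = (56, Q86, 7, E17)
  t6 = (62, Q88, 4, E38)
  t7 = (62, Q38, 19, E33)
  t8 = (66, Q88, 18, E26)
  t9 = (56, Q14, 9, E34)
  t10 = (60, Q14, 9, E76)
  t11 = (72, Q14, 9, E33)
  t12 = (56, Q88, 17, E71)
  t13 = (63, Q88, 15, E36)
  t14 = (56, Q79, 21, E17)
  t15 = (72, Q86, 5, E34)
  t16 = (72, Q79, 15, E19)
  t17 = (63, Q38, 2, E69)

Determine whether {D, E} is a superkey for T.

No

Rows 2 and 16 have the same {D, E} value (D=72, E=Q79) but are distinct tuples, so {D, E} does not determine every attribute — not a superkey.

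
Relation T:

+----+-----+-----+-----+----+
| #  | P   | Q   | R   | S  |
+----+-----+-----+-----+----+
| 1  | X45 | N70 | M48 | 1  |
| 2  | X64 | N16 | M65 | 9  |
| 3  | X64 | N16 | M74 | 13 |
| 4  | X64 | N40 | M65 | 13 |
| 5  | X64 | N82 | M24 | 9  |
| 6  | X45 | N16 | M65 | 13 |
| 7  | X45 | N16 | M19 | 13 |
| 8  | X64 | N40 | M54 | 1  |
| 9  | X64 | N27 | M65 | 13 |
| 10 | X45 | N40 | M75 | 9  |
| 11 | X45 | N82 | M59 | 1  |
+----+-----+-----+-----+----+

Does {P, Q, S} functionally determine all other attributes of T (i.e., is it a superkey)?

No

Rows 6 and 7 have the same {P, Q, S} value (P=X45, Q=N16, S=13) but are distinct tuples, so {P, Q, S} does not determine every attribute — not a superkey.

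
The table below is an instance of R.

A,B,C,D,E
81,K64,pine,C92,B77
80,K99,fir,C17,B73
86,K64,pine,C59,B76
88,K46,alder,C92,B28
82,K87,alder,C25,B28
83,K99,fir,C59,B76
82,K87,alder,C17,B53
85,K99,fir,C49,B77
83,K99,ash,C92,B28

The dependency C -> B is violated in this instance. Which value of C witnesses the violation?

C=pine: 2 rows → B = K64, K64 ✓
C=fir: 3 rows → B = K99, K99, K99 ✓
C=alder: 3 rows → B takes values {K46, K87} — violation
C=ash: 1 row → B = K99 ✓
The only C value with inconsistent B is C=alder.

alder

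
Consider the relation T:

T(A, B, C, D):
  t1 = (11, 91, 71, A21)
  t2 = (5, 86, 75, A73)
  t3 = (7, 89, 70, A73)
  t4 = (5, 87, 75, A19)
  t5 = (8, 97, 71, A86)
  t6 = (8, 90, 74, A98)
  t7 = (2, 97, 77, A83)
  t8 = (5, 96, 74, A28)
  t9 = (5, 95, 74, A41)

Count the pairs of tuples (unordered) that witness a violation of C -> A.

C=71: violating pairs (1,5) — 1 pair.
C=75: all 2 rows agree on A — 0 pairs.
C=74: violating pairs (6,8), (6,9) — 2 pairs.

3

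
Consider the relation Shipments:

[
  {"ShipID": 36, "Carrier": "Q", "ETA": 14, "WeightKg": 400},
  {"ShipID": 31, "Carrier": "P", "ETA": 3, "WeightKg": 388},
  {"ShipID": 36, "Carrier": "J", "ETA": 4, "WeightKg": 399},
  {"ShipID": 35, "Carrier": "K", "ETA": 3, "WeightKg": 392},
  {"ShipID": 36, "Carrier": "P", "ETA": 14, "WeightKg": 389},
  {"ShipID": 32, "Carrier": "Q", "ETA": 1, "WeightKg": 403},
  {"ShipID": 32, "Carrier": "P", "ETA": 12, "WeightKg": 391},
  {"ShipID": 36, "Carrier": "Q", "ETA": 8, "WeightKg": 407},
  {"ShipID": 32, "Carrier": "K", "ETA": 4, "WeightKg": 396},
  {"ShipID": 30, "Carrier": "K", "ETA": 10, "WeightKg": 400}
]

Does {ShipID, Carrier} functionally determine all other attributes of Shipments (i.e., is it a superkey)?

Two distinct rows share (ShipID=36, Carrier=Q), so {ShipID, Carrier} does not determine every attribute — not a superkey.

No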